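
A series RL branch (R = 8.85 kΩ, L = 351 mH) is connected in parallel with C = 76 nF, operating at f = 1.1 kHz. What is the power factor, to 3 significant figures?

ω = 2πf = 6912 rad/s
X_L = ωL = 2430 Ω
X_C = 1/(ωC) = 1900 Ω
Branch 1 (R+jX_L): Z₁ = 8850 + j2430 Ω, |Z₁| = 9180 Ω
Branch 2 (−jX_C): Z₂ = −j1900 Ω
Parallel: Z = Z₁Z₂/(Z₁+Z₂), |Z| = 1970 Ω, ∠Z = -78.0°
cos φ = cos(-78.0°) = 0.207

0.207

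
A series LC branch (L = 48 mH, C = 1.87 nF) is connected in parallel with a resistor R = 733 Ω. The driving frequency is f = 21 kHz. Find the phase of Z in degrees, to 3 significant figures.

ω = 2πf = 131900 rad/s
X_L = ωL = 6330 Ω
X_C = 1/(ωC) = 4050 Ω
Branch 1: Z₁ = R = 733 Ω
Branch 2 (series LC): Z₂ = j(X_L − X_C) = j2280 Ω
Parallel: Z = Z₁Z₂/(Z₁+Z₂), |Z| = 698 Ω, ∠Z = 17.8°

17.8°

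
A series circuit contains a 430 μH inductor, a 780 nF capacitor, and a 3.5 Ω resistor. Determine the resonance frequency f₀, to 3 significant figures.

8.69 kHz

ω₀ = 1/√(LC) = 1/√(0.00043 × 7.8e-07) = 54600 rad/s
f₀ = ω₀/(2π) = 8.69 kHz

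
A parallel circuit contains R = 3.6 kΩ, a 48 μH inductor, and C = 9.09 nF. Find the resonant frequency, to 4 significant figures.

ω₀ = 1/√(LC) = 1/√(4.8e-05 × 9.09e-09) = 1.514e+06 rad/s
f₀ = ω₀/(2π) = 240.9 kHz

240.9 kHz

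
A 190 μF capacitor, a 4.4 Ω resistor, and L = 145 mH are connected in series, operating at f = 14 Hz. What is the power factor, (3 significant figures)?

0.0931

ω = 2πf = 87.96 rad/s
X_L = ωL = 12.8 Ω
X_C = 1/(ωC) = 59.8 Ω
Net reactance X = X_L − X_C = -47.1 Ω
Z = 4.40 − j47.1 Ω
|Z| = √(4.40² + 47.1²) = 47.3 Ω
∠Z = arctan(-47.1/4.40) = -84.7°
cos φ = cos(-84.7°) = 0.0931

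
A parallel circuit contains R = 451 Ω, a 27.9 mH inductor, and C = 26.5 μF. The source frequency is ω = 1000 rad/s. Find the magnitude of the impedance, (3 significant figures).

X_L = ωL = 27.9 Ω
X_C = 1/(ωC) = 37.7 Ω
Parallel: admittances add. Y = 1/R + 1/(jωL) + jωC
Y = (0.00222 − j0.00934) S
|Y| = 0.00960 S → |Z| = 1/|Y| = 104 Ω, ∠Z = −∠Y = 76.6°

104 Ω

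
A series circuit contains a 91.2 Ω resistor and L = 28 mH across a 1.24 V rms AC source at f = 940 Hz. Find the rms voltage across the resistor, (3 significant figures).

0.599 V

ω = 2πf = 5906 rad/s
X_L = ωL = 165 Ω
Z = 91.2 + j165 Ω
|Z| = √(91.2² + 165²) = 189 Ω
I = V/|Z| = 6.57 mA
V_R = I·|Z_R| = 0.00657 × 91.2 = 0.599 V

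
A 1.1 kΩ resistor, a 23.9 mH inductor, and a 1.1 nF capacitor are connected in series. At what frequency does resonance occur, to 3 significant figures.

31.0 kHz

ω₀ = 1/√(LC) = 1/√(0.0239 × 1.1e-09) = 195000 rad/s
f₀ = ω₀/(2π) = 31.0 kHz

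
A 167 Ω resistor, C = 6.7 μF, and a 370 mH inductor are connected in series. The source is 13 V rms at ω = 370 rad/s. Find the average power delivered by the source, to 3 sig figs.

285 mW

X_L = ωL = 137 Ω
X_C = 1/(ωC) = 403 Ω
Net reactance X = X_L − X_C = -266 Ω
Z = 167 − j266 Ω
|Z| = √(167² + 266²) = 314 Ω
∠Z = arctan(-266/167) = -57.9°
I = V/|Z| = 41.3 mA
P = VI cos φ = 13 × 0.0413 × cos(-57.9°) = 285 mW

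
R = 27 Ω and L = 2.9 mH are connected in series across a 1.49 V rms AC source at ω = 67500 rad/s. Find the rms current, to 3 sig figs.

X_L = ωL = 196 Ω
Z = 27.0 + j196 Ω
|Z| = √(27.0² + 196²) = 198 Ω
I = V/|Z| = 1.49/198 = 7.54 mA

7.54 mA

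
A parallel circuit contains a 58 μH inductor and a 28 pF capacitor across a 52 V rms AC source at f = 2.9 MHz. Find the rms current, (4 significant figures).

22.67 mA

ω = 2πf = 1.822e+07 rad/s
X_L = ωL = 1057 Ω
X_C = 1/(ωC) = 1960 Ω
Parallel: admittances add. Y = 1/(jωL) + jωC
Y = (0 − j0.0004360) S
|Y| = 0.0004360 S → |Z| = 1/|Y| = 2293 Ω, ∠Z = −∠Y = 90.00°
I = V/|Z| = 52/2293 = 22.67 mA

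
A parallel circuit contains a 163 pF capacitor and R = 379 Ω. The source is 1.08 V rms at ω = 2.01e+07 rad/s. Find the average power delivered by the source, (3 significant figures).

X_C = 1/(ωC) = 305 Ω
Parallel: admittances add. Y = 1/R + jωC
Y = (0.00264 + j0.00328) S
|Y| = 0.00421 S → |Z| = 1/|Y| = 238 Ω, ∠Z = −∠Y = -51.2°
I = V/|Z| = 4.54 mA
P = VI cos φ = 1.08 × 0.00454 × cos(-51.2°) = 3.08 mW

3.08 mW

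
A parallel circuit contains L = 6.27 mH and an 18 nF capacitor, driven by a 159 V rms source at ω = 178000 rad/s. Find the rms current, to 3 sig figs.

367 mA

X_L = ωL = 1120 Ω
X_C = 1/(ωC) = 312 Ω
Parallel: admittances add. Y = 1/(jωL) + jωC
Y = (0 + j0.00231) S
|Y| = 0.00231 S → |Z| = 1/|Y| = 433 Ω, ∠Z = −∠Y = -90.0°
I = V/|Z| = 159/433 = 367 mA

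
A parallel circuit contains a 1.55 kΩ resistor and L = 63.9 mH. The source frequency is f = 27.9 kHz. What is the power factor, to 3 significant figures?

0.991

ω = 2πf = 175300 rad/s
X_L = ωL = 11200 Ω
Parallel: admittances add. Y = 1/R + 1/(jωL)
Y = (0.000645 − j8.93e-05) S
|Y| = 0.000651 S → |Z| = 1/|Y| = 1540 Ω, ∠Z = −∠Y = 7.88°
cos φ = cos(7.88°) = 0.991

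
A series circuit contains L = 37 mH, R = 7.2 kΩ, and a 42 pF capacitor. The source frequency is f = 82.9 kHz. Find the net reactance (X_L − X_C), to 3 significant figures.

-26400 Ω

ω = 2πf = 520900 rad/s
X_L = ωL = 19300 Ω
X_C = 1/(ωC) = 45700 Ω
X = 19300 − 45700 = -26400 Ω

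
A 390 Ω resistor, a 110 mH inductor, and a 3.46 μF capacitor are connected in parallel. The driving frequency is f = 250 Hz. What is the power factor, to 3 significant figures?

ω = 2πf = 1571 rad/s
X_L = ωL = 173 Ω
X_C = 1/(ωC) = 184 Ω
Parallel: admittances add. Y = 1/R + 1/(jωL) + jωC
Y = (0.00256 − j0.000352) S
|Y| = 0.00259 S → |Z| = 1/|Y| = 386 Ω, ∠Z = −∠Y = 7.83°
cos φ = cos(7.83°) = 0.991

0.991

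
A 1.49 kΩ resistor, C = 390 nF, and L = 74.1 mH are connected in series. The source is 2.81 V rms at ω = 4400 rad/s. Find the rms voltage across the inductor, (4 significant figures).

0.6060 V

X_L = ωL = 326.0 Ω
X_C = 1/(ωC) = 582.8 Ω
Net reactance X = X_L − X_C = -256.7 Ω
Z = 1490 − j256.7 Ω
|Z| = √(1490² + 256.7²) = 1512 Ω
I = V/|Z| = 1.859 mA
V_L = I·|Z_L| = 0.001859 × 326.0 = 0.6060 V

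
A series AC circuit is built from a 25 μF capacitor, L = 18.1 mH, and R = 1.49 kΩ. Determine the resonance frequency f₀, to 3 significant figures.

ω₀ = 1/√(LC) = 1/√(0.0181 × 2.5e-05) = 1487 rad/s
f₀ = ω₀/(2π) = 237 Hz

237 Hz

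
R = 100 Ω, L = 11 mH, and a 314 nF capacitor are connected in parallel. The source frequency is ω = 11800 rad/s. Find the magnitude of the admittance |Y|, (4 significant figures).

10.77 mS

X_L = ωL = 129.8 Ω
X_C = 1/(ωC) = 269.9 Ω
Parallel: admittances add. Y = 1/R + 1/(jωL) + jωC
Y = (0.01000 − j0.003999) S
|Y| = 0.01077 S → |Z| = 1/|Y| = 92.85 Ω, ∠Z = −∠Y = 21.80°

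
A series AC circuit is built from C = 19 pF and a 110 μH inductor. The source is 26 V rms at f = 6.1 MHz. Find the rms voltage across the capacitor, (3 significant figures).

ω = 2πf = 3.833e+07 rad/s
X_L = ωL = 4220 Ω
X_C = 1/(ωC) = 1370 Ω
Net reactance X = X_L − X_C = 2840 Ω
Z = j2840 Ω
|Z| = √(0² + 2840²) = 2840 Ω
I = V/|Z| = 9.15 mA
V_C = I·|Z_C| = 0.00915 × 1370 = 12.6 V

12.6 V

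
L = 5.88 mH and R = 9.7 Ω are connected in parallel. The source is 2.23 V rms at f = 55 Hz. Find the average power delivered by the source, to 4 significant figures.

ω = 2πf = 345.6 rad/s
X_L = ωL = 2.032 Ω
Parallel: admittances add. Y = 1/R + 1/(jωL)
Y = (0.1031 − j0.4921) S
|Y| = 0.5028 S → |Z| = 1/|Y| = 1.989 Ω, ∠Z = −∠Y = 78.17°
I = V/|Z| = 1.121 A
P = VI cos φ = 2.23 × 1.121 × cos(78.17°) = 512.7 mW

512.7 mW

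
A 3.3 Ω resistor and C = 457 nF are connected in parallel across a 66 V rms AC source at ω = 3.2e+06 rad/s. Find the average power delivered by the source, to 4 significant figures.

1.320 kW

X_C = 1/(ωC) = 0.6838 Ω
Parallel: admittances add. Y = 1/R + jωC
Y = (0.3030 + j1.462) S
|Y| = 1.493 S → |Z| = 1/|Y| = 0.6696 Ω, ∠Z = −∠Y = -78.29°
I = V/|Z| = 98.57 A
P = VI cos φ = 66 × 98.57 × cos(-78.29°) = 1.320 kW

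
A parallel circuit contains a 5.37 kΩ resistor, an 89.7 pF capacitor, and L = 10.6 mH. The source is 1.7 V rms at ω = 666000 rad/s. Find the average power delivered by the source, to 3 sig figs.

538 μW

X_L = ωL = 7060 Ω
X_C = 1/(ωC) = 16700 Ω
Parallel: admittances add. Y = 1/R + 1/(jωL) + jωC
Y = (0.000186 − j8.19e-05) S
|Y| = 0.000203 S → |Z| = 1/|Y| = 4920 Ω, ∠Z = −∠Y = 23.7°
I = V/|Z| = 346 μA
P = VI cos φ = 1.7 × 0.000346 × cos(23.7°) = 538 μW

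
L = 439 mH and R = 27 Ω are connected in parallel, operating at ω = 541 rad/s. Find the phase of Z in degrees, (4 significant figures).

6.486°

X_L = ωL = 237.5 Ω
Parallel: admittances add. Y = 1/R + 1/(jωL)
Y = (0.03704 − j0.004211) S
|Y| = 0.03728 S → |Z| = 1/|Y| = 26.83 Ω, ∠Z = −∠Y = 6.486°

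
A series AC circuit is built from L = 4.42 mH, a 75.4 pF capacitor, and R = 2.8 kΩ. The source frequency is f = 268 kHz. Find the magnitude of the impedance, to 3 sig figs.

2830 Ω

ω = 2πf = 1.684e+06 rad/s
X_L = ωL = 7440 Ω
X_C = 1/(ωC) = 7880 Ω
Net reactance X = X_L − X_C = -433 Ω
Z = 2800 − j433 Ω
|Z| = √(2800² + 433²) = 2830 Ω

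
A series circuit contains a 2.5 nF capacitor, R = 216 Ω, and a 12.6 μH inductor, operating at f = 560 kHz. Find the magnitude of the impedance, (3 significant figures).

ω = 2πf = 3.519e+06 rad/s
X_L = ωL = 44.3 Ω
X_C = 1/(ωC) = 114 Ω
Net reactance X = X_L − X_C = -69.3 Ω
Z = 216 − j69.3 Ω
|Z| = √(216² + 69.3²) = 227 Ω

227 Ω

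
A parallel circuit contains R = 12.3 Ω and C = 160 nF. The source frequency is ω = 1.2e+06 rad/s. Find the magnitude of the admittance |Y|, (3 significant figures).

X_C = 1/(ωC) = 5.21 Ω
Parallel: admittances add. Y = 1/R + jωC
Y = (0.0813 + j0.192) S
|Y| = 0.209 S → |Z| = 1/|Y| = 4.80 Ω, ∠Z = −∠Y = -67.1°

209 mS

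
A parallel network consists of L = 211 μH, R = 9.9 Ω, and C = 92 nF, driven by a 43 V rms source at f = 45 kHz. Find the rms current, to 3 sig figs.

4.36 A

ω = 2πf = 282700 rad/s
X_L = ωL = 59.7 Ω
X_C = 1/(ωC) = 38.4 Ω
Parallel: admittances add. Y = 1/R + 1/(jωL) + jωC
Y = (0.101 + j0.00925) S
|Y| = 0.101 S → |Z| = 1/|Y| = 9.86 Ω, ∠Z = −∠Y = -5.23°
I = V/|Z| = 43/9.86 = 4.36 A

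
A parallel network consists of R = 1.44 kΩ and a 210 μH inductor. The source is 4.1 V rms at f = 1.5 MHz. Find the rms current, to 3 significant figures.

3.52 mA

ω = 2πf = 9.425e+06 rad/s
X_L = ωL = 1980 Ω
Parallel: admittances add. Y = 1/R + 1/(jωL)
Y = (0.000694 − j0.000505) S
|Y| = 0.000859 S → |Z| = 1/|Y| = 1160 Ω, ∠Z = −∠Y = 36.0°
I = V/|Z| = 4.1/1160 = 3.52 mA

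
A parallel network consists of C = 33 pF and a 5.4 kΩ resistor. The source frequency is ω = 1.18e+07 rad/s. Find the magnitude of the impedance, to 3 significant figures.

2320 Ω

X_C = 1/(ωC) = 2570 Ω
Parallel: admittances add. Y = 1/R + jωC
Y = (0.000185 + j0.000389) S
|Y| = 0.000431 S → |Z| = 1/|Y| = 2320 Ω, ∠Z = −∠Y = -64.6°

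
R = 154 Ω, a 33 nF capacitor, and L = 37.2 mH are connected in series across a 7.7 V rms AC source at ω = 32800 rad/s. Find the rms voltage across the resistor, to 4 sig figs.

3.551 V

X_L = ωL = 1220 Ω
X_C = 1/(ωC) = 923.9 Ω
Net reactance X = X_L − X_C = 296.3 Ω
Z = 154.0 + j296.3 Ω
|Z| = √(154.0² + 296.3²) = 333.9 Ω
I = V/|Z| = 23.06 mA
V_R = I·|Z_R| = 0.02306 × 154.0 = 3.551 V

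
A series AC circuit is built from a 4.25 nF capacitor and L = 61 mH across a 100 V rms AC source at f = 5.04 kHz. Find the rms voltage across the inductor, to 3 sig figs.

35.1 V

ω = 2πf = 31670 rad/s
X_L = ωL = 1930 Ω
X_C = 1/(ωC) = 7430 Ω
Net reactance X = X_L − X_C = -5500 Ω
Z = − j5500 Ω
|Z| = √(0² + 5500²) = 5500 Ω
I = V/|Z| = 18.2 mA
V_L = I·|Z_L| = 0.0182 × 1930 = 35.1 V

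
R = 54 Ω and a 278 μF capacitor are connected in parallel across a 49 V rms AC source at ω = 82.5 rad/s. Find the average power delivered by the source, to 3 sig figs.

44.5 W

X_C = 1/(ωC) = 43.6 Ω
Parallel: admittances add. Y = 1/R + jωC
Y = (0.0185 + j0.0229) S
|Y| = 0.0295 S → |Z| = 1/|Y| = 33.9 Ω, ∠Z = −∠Y = -51.1°
I = V/|Z| = 1.44 A
P = VI cos φ = 49 × 1.44 × cos(-51.1°) = 44.5 W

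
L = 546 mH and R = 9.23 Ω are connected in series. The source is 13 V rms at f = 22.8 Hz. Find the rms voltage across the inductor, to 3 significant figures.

ω = 2πf = 143.3 rad/s
X_L = ωL = 78.2 Ω
Z = 9.23 + j78.2 Ω
|Z| = √(9.23² + 78.2²) = 78.8 Ω
I = V/|Z| = 165 mA
V_L = I·|Z_L| = 0.165 × 78.2 = 12.9 V

12.9 V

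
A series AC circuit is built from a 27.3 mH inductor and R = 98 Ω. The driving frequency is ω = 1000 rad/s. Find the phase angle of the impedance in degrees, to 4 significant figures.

X_L = ωL = 27.30 Ω
Z = 98.00 + j27.30 Ω
|Z| = √(98.00² + 27.30²) = 101.7 Ω
∠Z = arctan(27.30/98.00) = 15.57°

15.57°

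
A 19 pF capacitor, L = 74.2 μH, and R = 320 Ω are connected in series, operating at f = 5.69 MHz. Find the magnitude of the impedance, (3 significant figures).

1220 Ω

ω = 2πf = 3.575e+07 rad/s
X_L = ωL = 2650 Ω
X_C = 1/(ωC) = 1470 Ω
Net reactance X = X_L − X_C = 1180 Ω
Z = 320 + j1180 Ω
|Z| = √(320² + 1180²) = 1220 Ω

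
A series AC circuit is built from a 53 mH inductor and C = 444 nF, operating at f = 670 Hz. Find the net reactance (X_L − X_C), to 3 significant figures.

-312 Ω

ω = 2πf = 4210 rad/s
X_L = ωL = 223 Ω
X_C = 1/(ωC) = 535 Ω
X = 223 − 535 = -312 Ω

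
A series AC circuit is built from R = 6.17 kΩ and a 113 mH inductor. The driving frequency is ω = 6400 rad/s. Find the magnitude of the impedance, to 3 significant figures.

6210 Ω

X_L = ωL = 723 Ω
Z = 6170 + j723 Ω
|Z| = √(6170² + 723²) = 6210 Ω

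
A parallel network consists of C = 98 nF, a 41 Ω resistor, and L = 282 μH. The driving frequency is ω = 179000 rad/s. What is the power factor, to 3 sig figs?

0.996

X_L = ωL = 50.5 Ω
X_C = 1/(ωC) = 57.0 Ω
Parallel: admittances add. Y = 1/R + 1/(jωL) + jωC
Y = (0.0244 − j0.00227) S
|Y| = 0.0245 S → |Z| = 1/|Y| = 40.8 Ω, ∠Z = −∠Y = 5.31°
cos φ = cos(5.31°) = 0.996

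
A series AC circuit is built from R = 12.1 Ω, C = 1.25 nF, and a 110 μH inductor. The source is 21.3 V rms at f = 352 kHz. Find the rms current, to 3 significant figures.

ω = 2πf = 2.212e+06 rad/s
X_L = ωL = 243 Ω
X_C = 1/(ωC) = 362 Ω
Net reactance X = X_L − X_C = -118 Ω
Z = 12.1 − j118 Ω
|Z| = √(12.1² + 118²) = 119 Ω
I = V/|Z| = 21.3/119 = 179 mA

179 mA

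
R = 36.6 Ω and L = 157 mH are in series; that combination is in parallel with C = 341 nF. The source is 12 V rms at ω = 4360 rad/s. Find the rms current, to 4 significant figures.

X_L = ωL = 684.5 Ω
X_C = 1/(ωC) = 672.6 Ω
Branch 1 (R+jX_L): Z₁ = 36.60 + j684.5 Ω, |Z₁| = 685.5 Ω
Branch 2 (−jX_C): Z₂ = −j672.6 Ω
Parallel: Z = Z₁Z₂/(Z₁+Z₂), |Z| = 11980 Ω, ∠Z = -21.10°
I = V/|Z| = 12/11980 = 1.002 mA

1.002 mA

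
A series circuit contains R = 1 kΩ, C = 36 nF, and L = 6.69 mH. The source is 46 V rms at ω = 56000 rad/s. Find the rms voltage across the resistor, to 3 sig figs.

X_L = ωL = 375 Ω
X_C = 1/(ωC) = 496 Ω
Net reactance X = X_L − X_C = -121 Ω
Z = 1000 − j121 Ω
|Z| = √(1000² + 121²) = 1010 Ω
I = V/|Z| = 45.7 mA
V_R = I·|Z_R| = 0.0457 × 1000 = 45.7 V

45.7 V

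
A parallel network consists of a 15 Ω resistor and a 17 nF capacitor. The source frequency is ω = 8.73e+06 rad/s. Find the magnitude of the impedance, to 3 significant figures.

6.15 Ω

X_C = 1/(ωC) = 6.74 Ω
Parallel: admittances add. Y = 1/R + jωC
Y = (0.0667 + j0.148) S
|Y| = 0.163 S → |Z| = 1/|Y| = 6.15 Ω, ∠Z = −∠Y = -65.8°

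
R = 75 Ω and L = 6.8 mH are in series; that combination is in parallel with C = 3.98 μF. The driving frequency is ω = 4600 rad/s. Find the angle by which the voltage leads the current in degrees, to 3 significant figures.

-50.1°

X_L = ωL = 31.3 Ω
X_C = 1/(ωC) = 54.6 Ω
Branch 1 (R+jX_L): Z₁ = 75.0 + j31.3 Ω, |Z₁| = 81.3 Ω
Branch 2 (−jX_C): Z₂ = −j54.6 Ω
Parallel: Z = Z₁Z₂/(Z₁+Z₂), |Z| = 56.5 Ω, ∠Z = -50.1°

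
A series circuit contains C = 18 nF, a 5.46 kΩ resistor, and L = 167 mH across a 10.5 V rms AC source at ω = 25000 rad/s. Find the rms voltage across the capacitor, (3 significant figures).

4.02 V

X_L = ωL = 4180 Ω
X_C = 1/(ωC) = 2220 Ω
Net reactance X = X_L − X_C = 1950 Ω
Z = 5460 + j1950 Ω
|Z| = √(5460² + 1950²) = 5800 Ω
I = V/|Z| = 1.81 mA
V_C = I·|Z_C| = 0.00181 × 2220 = 4.02 V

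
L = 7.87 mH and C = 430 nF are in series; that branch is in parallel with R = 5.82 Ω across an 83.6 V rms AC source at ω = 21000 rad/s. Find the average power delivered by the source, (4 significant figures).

1.201 kW

X_L = ωL = 165.3 Ω
X_C = 1/(ωC) = 110.7 Ω
Branch 1: Z₁ = R = 5.820 Ω
Branch 2 (series LC): Z₂ = j(X_L − X_C) = j54.53 Ω
Parallel: Z = Z₁Z₂/(Z₁+Z₂), |Z| = 5.787 Ω, ∠Z = 6.092°
I = V/|Z| = 14.45 A
P = VI cos φ = 83.6 × 14.45 × cos(6.092°) = 1.201 kW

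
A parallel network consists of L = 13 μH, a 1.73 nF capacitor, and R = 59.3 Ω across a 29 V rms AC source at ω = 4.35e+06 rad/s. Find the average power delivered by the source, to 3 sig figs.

X_L = ωL = 56.5 Ω
X_C = 1/(ωC) = 133 Ω
Parallel: admittances add. Y = 1/R + 1/(jωL) + jωC
Y = (0.0169 − j0.0102) S
|Y| = 0.0197 S → |Z| = 1/|Y| = 50.8 Ω, ∠Z = −∠Y = 31.1°
I = V/|Z| = 571 mA
P = VI cos φ = 29 × 0.571 × cos(31.1°) = 14.2 W

14.2 W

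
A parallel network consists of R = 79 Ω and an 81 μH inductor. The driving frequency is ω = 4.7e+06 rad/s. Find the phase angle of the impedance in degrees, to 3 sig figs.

X_L = ωL = 381 Ω
Parallel: admittances add. Y = 1/R + 1/(jωL)
Y = (0.0127 − j0.00263) S
|Y| = 0.0129 S → |Z| = 1/|Y| = 77.4 Ω, ∠Z = −∠Y = 11.7°

11.7°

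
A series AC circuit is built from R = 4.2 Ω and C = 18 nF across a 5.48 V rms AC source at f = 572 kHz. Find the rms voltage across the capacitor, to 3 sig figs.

5.29 V

ω = 2πf = 3.594e+06 rad/s
X_C = 1/(ωC) = 15.5 Ω
Z = 4.20 − j15.5 Ω
|Z| = √(4.20² + 15.5²) = 16.0 Ω
I = V/|Z| = 342 mA
V_C = I·|Z_C| = 0.342 × 15.5 = 5.29 V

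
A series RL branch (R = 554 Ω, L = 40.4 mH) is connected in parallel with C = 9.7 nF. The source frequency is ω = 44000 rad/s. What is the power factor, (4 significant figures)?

X_L = ωL = 1778 Ω
X_C = 1/(ωC) = 2343 Ω
Branch 1 (R+jX_L): Z₁ = 554.0 + j1778 Ω, |Z₁| = 1862 Ω
Branch 2 (−jX_C): Z₂ = −j2343 Ω
Parallel: Z = Z₁Z₂/(Z₁+Z₂), |Z| = 5511 Ω, ∠Z = 28.27°
cos φ = cos(28.27°) = 0.8807

0.8807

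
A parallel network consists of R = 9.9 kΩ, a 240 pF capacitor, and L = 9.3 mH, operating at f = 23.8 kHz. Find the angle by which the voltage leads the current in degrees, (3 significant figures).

81.6°

ω = 2πf = 149500 rad/s
X_L = ωL = 1390 Ω
X_C = 1/(ωC) = 27900 Ω
Parallel: admittances add. Y = 1/R + 1/(jωL) + jωC
Y = (0.000101 − j0.000683) S
|Y| = 0.000691 S → |Z| = 1/|Y| = 1450 Ω, ∠Z = −∠Y = 81.6°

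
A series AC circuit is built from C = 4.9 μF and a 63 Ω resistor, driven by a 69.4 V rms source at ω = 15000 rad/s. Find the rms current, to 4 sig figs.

1.077 A

X_C = 1/(ωC) = 13.61 Ω
Z = 63.00 − j13.61 Ω
|Z| = √(63.00² + 13.61²) = 64.45 Ω
I = V/|Z| = 69.4/64.45 = 1.077 A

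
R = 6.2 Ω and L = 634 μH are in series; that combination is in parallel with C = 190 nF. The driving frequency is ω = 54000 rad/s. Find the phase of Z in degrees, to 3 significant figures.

74.1°

X_L = ωL = 34.2 Ω
X_C = 1/(ωC) = 97.5 Ω
Branch 1 (R+jX_L): Z₁ = 6.20 + j34.2 Ω, |Z₁| = 34.8 Ω
Branch 2 (−jX_C): Z₂ = −j97.5 Ω
Parallel: Z = Z₁Z₂/(Z₁+Z₂), |Z| = 53.4 Ω, ∠Z = 74.1°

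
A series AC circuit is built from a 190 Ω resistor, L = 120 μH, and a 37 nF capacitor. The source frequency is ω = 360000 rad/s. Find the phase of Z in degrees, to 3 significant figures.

-9.52°

X_L = ωL = 43.2 Ω
X_C = 1/(ωC) = 75.1 Ω
Net reactance X = X_L − X_C = -31.9 Ω
Z = 190 − j31.9 Ω
|Z| = √(190² + 31.9²) = 193 Ω
∠Z = arctan(-31.9/190) = -9.52°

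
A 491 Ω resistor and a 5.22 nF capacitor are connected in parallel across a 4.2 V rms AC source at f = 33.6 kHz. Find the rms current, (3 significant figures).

9.73 mA

ω = 2πf = 211100 rad/s
X_C = 1/(ωC) = 907 Ω
Parallel: admittances add. Y = 1/R + jωC
Y = (0.00204 + j0.00110) S
|Y| = 0.00232 S → |Z| = 1/|Y| = 432 Ω, ∠Z = −∠Y = -28.4°
I = V/|Z| = 4.2/432 = 9.73 mA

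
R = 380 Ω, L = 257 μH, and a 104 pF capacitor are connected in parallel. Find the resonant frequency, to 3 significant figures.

974 kHz

ω₀ = 1/√(LC) = 1/√(0.000257 × 1.04e-10) = 6.117e+06 rad/s
f₀ = ω₀/(2π) = 974 kHz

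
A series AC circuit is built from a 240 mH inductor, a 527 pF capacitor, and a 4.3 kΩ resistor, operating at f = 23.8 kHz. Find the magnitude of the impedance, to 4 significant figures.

ω = 2πf = 149500 rad/s
X_L = ωL = 35890 Ω
X_C = 1/(ωC) = 12690 Ω
Net reactance X = X_L − X_C = 23200 Ω
Z = 4300 + j23200 Ω
|Z| = √(4300² + 23200²) = 23600 Ω

23600 Ω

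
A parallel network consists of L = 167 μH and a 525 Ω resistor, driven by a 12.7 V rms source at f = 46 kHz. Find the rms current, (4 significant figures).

ω = 2πf = 289000 rad/s
X_L = ωL = 48.27 Ω
Parallel: admittances add. Y = 1/R + 1/(jωL)
Y = (0.001905 − j0.02072) S
|Y| = 0.02081 S → |Z| = 1/|Y| = 48.06 Ω, ∠Z = −∠Y = 84.75°
I = V/|Z| = 12.7/48.06 = 264.2 mA

264.2 mA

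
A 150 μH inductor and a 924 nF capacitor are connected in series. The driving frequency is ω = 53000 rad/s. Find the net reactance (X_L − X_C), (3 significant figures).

-12.5 Ω

X_L = ωL = 7.95 Ω
X_C = 1/(ωC) = 20.4 Ω
X = 7.95 − 20.4 = -12.5 Ω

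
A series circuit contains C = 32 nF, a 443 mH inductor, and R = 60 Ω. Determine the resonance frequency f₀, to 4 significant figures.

1.337 kHz

ω₀ = 1/√(LC) = 1/√(0.443 × 3.2e-08) = 8399 rad/s
f₀ = ω₀/(2π) = 1.337 kHz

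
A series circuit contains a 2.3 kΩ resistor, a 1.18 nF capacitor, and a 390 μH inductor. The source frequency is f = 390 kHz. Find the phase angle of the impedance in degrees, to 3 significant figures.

ω = 2πf = 2.45e+06 rad/s
X_L = ωL = 956 Ω
X_C = 1/(ωC) = 346 Ω
Net reactance X = X_L − X_C = 610 Ω
Z = 2300 + j610 Ω
|Z| = √(2300² + 610²) = 2380 Ω
∠Z = arctan(610/2300) = 14.8°

14.8°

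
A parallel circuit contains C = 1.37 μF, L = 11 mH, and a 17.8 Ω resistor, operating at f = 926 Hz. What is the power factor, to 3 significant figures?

0.991

ω = 2πf = 5818 rad/s
X_L = ωL = 64.0 Ω
X_C = 1/(ωC) = 125 Ω
Parallel: admittances add. Y = 1/R + 1/(jωL) + jωC
Y = (0.0562 − j0.00765) S
|Y| = 0.0567 S → |Z| = 1/|Y| = 17.6 Ω, ∠Z = −∠Y = 7.76°
cos φ = cos(7.76°) = 0.991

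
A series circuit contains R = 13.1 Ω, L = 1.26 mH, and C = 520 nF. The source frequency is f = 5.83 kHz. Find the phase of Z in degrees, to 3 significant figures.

ω = 2πf = 36630 rad/s
X_L = ωL = 46.2 Ω
X_C = 1/(ωC) = 52.5 Ω
Net reactance X = X_L − X_C = -6.34 Ω
Z = 13.1 − j6.34 Ω
|Z| = √(13.1² + 6.34²) = 14.6 Ω
∠Z = arctan(-6.34/13.1) = -25.8°

-25.8°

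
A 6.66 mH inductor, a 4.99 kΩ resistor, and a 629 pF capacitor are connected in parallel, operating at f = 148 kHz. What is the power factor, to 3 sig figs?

0.428

ω = 2πf = 929900 rad/s
X_L = ωL = 6190 Ω
X_C = 1/(ωC) = 1710 Ω
Parallel: admittances add. Y = 1/R + 1/(jωL) + jωC
Y = (0.000200 + j0.000423) S
|Y| = 0.000468 S → |Z| = 1/|Y| = 2130 Ω, ∠Z = −∠Y = -64.7°
cos φ = cos(-64.7°) = 0.428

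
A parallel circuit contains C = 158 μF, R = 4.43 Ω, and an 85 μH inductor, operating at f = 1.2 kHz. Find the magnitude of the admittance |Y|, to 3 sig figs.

ω = 2πf = 7540 rad/s
X_L = ωL = 0.641 Ω
X_C = 1/(ωC) = 0.839 Ω
Parallel: admittances add. Y = 1/R + 1/(jωL) + jωC
Y = (0.226 − j0.369) S
|Y| = 0.433 S → |Z| = 1/|Y| = 2.31 Ω, ∠Z = −∠Y = 58.5°

433 mS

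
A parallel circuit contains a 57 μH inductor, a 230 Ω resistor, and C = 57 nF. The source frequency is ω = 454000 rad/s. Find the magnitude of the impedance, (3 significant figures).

X_L = ωL = 25.9 Ω
X_C = 1/(ωC) = 38.6 Ω
Parallel: admittances add. Y = 1/R + 1/(jωL) + jωC
Y = (0.00435 − j0.0128) S
|Y| = 0.0135 S → |Z| = 1/|Y| = 74.2 Ω, ∠Z = −∠Y = 71.2°

74.2 Ω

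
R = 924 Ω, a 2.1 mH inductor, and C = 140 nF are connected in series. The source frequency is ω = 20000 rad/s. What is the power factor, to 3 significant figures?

0.946

X_L = ωL = 42.0 Ω
X_C = 1/(ωC) = 357 Ω
Net reactance X = X_L − X_C = -315 Ω
Z = 924 − j315 Ω
|Z| = √(924² + 315²) = 976 Ω
∠Z = arctan(-315/924) = -18.8°
cos φ = cos(-18.8°) = 0.946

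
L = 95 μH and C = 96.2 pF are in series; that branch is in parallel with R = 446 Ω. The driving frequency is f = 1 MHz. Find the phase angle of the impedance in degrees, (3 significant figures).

-22.9°

ω = 2πf = 6.283e+06 rad/s
X_L = ωL = 597 Ω
X_C = 1/(ωC) = 1650 Ω
Branch 1: Z₁ = R = 446 Ω
Branch 2 (series LC): Z₂ = j(X_L − X_C) = −j1060 Ω
Parallel: Z = Z₁Z₂/(Z₁+Z₂), |Z| = 411 Ω, ∠Z = -22.9°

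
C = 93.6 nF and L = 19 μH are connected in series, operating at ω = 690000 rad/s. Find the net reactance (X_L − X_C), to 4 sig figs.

X_L = ωL = 13.11 Ω
X_C = 1/(ωC) = 15.48 Ω
X = 13.11 − 15.48 = -2.374 Ω

-2.374 Ω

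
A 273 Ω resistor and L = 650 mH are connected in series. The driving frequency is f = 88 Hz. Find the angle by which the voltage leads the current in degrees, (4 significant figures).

ω = 2πf = 552.9 rad/s
X_L = ωL = 359.4 Ω
Z = 273.0 + j359.4 Ω
|Z| = √(273.0² + 359.4²) = 451.3 Ω
∠Z = arctan(359.4/273.0) = 52.78°

52.78°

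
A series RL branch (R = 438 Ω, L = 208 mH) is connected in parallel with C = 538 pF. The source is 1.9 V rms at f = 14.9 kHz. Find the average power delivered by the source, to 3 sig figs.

4.17 μW

ω = 2πf = 93620 rad/s
X_L = ωL = 19500 Ω
X_C = 1/(ωC) = 19900 Ω
Branch 1 (R+jX_L): Z₁ = 438 + j19500 Ω, |Z₁| = 19500 Ω
Branch 2 (−jX_C): Z₂ = −j19900 Ω
Parallel: Z = Z₁Z₂/(Z₁+Z₂), |Z| = 666000 Ω, ∠Z = 39.8°
I = V/|Z| = 2.85 μA
P = VI cos φ = 1.9 × 2.85e-06 × cos(39.8°) = 4.17 μW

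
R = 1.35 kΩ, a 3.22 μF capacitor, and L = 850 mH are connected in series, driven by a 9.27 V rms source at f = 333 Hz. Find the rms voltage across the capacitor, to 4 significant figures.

0.6501 V

ω = 2πf = 2092 rad/s
X_L = ωL = 1778 Ω
X_C = 1/(ωC) = 148.4 Ω
Net reactance X = X_L − X_C = 1630 Ω
Z = 1350 + j1630 Ω
|Z| = √(1350² + 1630²) = 2116 Ω
I = V/|Z| = 4.380 mA
V_C = I·|Z_C| = 0.004380 × 148.4 = 0.6501 V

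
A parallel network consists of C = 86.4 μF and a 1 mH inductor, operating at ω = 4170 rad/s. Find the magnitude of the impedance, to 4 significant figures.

8.300 Ω

X_L = ωL = 4.170 Ω
X_C = 1/(ωC) = 2.776 Ω
Parallel: admittances add. Y = 1/(jωL) + jωC
Y = (0 + j0.1205) S
|Y| = 0.1205 S → |Z| = 1/|Y| = 8.300 Ω, ∠Z = −∠Y = -90.00°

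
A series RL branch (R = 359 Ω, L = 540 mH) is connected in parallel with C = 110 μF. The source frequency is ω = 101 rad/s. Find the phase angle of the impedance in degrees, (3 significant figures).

X_L = ωL = 54.5 Ω
X_C = 1/(ωC) = 90.0 Ω
Branch 1 (R+jX_L): Z₁ = 359 + j54.5 Ω, |Z₁| = 363 Ω
Branch 2 (−jX_C): Z₂ = −j90.0 Ω
Parallel: Z = Z₁Z₂/(Z₁+Z₂), |Z| = 90.6 Ω, ∠Z = -75.7°

-75.7°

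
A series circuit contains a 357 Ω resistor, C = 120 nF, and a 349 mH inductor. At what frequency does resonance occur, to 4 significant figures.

ω₀ = 1/√(LC) = 1/√(0.349 × 1.2e-07) = 4886 rad/s
f₀ = ω₀/(2π) = 777.7 Hz

777.7 Hz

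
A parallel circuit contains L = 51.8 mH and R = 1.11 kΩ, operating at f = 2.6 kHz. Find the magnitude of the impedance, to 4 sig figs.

673.0 Ω

ω = 2πf = 16340 rad/s
X_L = ωL = 846.2 Ω
Parallel: admittances add. Y = 1/R + 1/(jωL)
Y = (0.0009009 − j0.001182) S
|Y| = 0.001486 S → |Z| = 1/|Y| = 673.0 Ω, ∠Z = −∠Y = 52.68°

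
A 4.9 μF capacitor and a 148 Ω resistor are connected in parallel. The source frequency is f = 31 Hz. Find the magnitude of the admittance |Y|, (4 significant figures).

6.824 mS

ω = 2πf = 194.8 rad/s
X_C = 1/(ωC) = 1048 Ω
Parallel: admittances add. Y = 1/R + jωC
Y = (0.006757 + j0.0009544) S
|Y| = 0.006824 S → |Z| = 1/|Y| = 146.5 Ω, ∠Z = −∠Y = -8.040°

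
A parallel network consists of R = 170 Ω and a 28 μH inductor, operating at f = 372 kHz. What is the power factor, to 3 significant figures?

0.359

ω = 2πf = 2.337e+06 rad/s
X_L = ωL = 65.4 Ω
Parallel: admittances add. Y = 1/R + 1/(jωL)
Y = (0.00588 − j0.0153) S
|Y| = 0.0164 S → |Z| = 1/|Y| = 61.1 Ω, ∠Z = −∠Y = 68.9°
cos φ = cos(68.9°) = 0.359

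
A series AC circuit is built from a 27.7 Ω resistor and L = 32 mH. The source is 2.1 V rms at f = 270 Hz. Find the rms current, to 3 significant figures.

ω = 2πf = 1696 rad/s
X_L = ωL = 54.3 Ω
Z = 27.7 + j54.3 Ω
|Z| = √(27.7² + 54.3²) = 60.9 Ω
I = V/|Z| = 2.1/60.9 = 34.5 mA

34.5 mA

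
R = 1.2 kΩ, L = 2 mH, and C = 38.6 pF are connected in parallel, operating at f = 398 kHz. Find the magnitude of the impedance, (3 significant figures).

1190 Ω

ω = 2πf = 2.501e+06 rad/s
X_L = ωL = 5000 Ω
X_C = 1/(ωC) = 10400 Ω
Parallel: admittances add. Y = 1/R + 1/(jωL) + jωC
Y = (0.000833 − j0.000103) S
|Y| = 0.000840 S → |Z| = 1/|Y| = 1190 Ω, ∠Z = −∠Y = 7.07°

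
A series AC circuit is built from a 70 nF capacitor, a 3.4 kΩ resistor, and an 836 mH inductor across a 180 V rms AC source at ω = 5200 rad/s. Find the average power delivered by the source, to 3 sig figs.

X_L = ωL = 4350 Ω
X_C = 1/(ωC) = 2750 Ω
Net reactance X = X_L − X_C = 1600 Ω
Z = 3400 + j1600 Ω
|Z| = √(3400² + 1600²) = 3760 Ω
∠Z = arctan(1600/3400) = 25.2°
I = V/|Z| = 47.9 mA
P = VI cos φ = 180 × 0.0479 × cos(25.2°) = 7.80 W

7.80 W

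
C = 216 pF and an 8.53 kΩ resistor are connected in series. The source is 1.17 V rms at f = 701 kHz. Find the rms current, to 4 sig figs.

ω = 2πf = 4.405e+06 rad/s
X_C = 1/(ωC) = 1051 Ω
Z = 8530 − j1051 Ω
|Z| = √(8530² + 1051²) = 8595 Ω
I = V/|Z| = 1.17/8595 = 136.1 μA

136.1 μA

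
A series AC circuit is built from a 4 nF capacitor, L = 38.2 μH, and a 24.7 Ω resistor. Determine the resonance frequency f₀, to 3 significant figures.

ω₀ = 1/√(LC) = 1/√(3.82e-05 × 4e-09) = 2.558e+06 rad/s
f₀ = ω₀/(2π) = 407 kHz

407 kHz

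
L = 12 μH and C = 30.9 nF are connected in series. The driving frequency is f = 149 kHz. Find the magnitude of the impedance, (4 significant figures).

23.33 Ω

ω = 2πf = 936200 rad/s
X_L = ωL = 11.23 Ω
X_C = 1/(ωC) = 34.57 Ω
Net reactance X = X_L − X_C = -23.33 Ω
Z = − j23.33 Ω
|Z| = √(0² + 23.33²) = 23.33 Ω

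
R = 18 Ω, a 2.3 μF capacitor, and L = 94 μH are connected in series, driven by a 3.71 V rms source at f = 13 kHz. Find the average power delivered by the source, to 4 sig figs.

ω = 2πf = 81680 rad/s
X_L = ωL = 7.678 Ω
X_C = 1/(ωC) = 5.323 Ω
Net reactance X = X_L − X_C = 2.355 Ω
Z = 18.00 + j2.355 Ω
|Z| = √(18.00² + 2.355²) = 18.15 Ω
∠Z = arctan(2.355/18.00) = 7.454°
I = V/|Z| = 204.4 mA
P = VI cos φ = 3.71 × 0.2044 × cos(7.454°) = 751.8 mW

751.8 mW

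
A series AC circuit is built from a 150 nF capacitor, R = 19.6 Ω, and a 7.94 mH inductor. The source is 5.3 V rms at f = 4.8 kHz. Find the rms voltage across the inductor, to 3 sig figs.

47.2 V

ω = 2πf = 30160 rad/s
X_L = ωL = 239 Ω
X_C = 1/(ωC) = 221 Ω
Net reactance X = X_L − X_C = 18.4 Ω
Z = 19.6 + j18.4 Ω
|Z| = √(19.6² + 18.4²) = 26.9 Ω
I = V/|Z| = 197 mA
V_L = I·|Z_L| = 0.197 × 239 = 47.2 V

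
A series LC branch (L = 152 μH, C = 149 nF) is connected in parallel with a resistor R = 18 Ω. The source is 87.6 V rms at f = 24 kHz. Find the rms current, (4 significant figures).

ω = 2πf = 150800 rad/s
X_L = ωL = 22.92 Ω
X_C = 1/(ωC) = 44.51 Ω
Branch 1: Z₁ = R = 18.00 Ω
Branch 2 (series LC): Z₂ = j(X_L − X_C) = −j21.59 Ω
Parallel: Z = Z₁Z₂/(Z₁+Z₂), |Z| = 13.82 Ω, ∠Z = -39.82°
I = V/|Z| = 87.6/13.82 = 6.337 A

6.337 A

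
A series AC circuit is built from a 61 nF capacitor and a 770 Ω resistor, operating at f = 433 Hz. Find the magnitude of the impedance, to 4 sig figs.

6075 Ω

ω = 2πf = 2721 rad/s
X_C = 1/(ωC) = 6026 Ω
Z = 770.0 − j6026 Ω
|Z| = √(770.0² + 6026²) = 6075 Ω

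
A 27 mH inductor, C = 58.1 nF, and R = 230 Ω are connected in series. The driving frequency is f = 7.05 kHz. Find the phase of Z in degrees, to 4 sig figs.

74.10°

ω = 2πf = 44300 rad/s
X_L = ωL = 1196 Ω
X_C = 1/(ωC) = 388.6 Ω
Net reactance X = X_L − X_C = 807.4 Ω
Z = 230.0 + j807.4 Ω
|Z| = √(230.0² + 807.4²) = 839.6 Ω
∠Z = arctan(807.4/230.0) = 74.10°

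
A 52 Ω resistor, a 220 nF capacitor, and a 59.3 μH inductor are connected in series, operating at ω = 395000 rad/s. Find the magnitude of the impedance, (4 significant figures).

53.35 Ω

X_L = ωL = 23.42 Ω
X_C = 1/(ωC) = 11.51 Ω
Net reactance X = X_L − X_C = 11.92 Ω
Z = 52.00 + j11.92 Ω
|Z| = √(52.00² + 11.92²) = 53.35 Ω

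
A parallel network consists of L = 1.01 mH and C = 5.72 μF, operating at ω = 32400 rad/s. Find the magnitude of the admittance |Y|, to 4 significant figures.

154.8 mS

X_L = ωL = 32.72 Ω
X_C = 1/(ωC) = 5.396 Ω
Parallel: admittances add. Y = 1/(jωL) + jωC
Y = (0 + j0.1548) S
|Y| = 0.1548 S → |Z| = 1/|Y| = 6.461 Ω, ∠Z = −∠Y = -90.00°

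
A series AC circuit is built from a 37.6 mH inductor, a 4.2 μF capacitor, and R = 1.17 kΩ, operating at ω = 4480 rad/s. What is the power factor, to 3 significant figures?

0.995

X_L = ωL = 168 Ω
X_C = 1/(ωC) = 53.1 Ω
Net reactance X = X_L − X_C = 115 Ω
Z = 1170 + j115 Ω
|Z| = √(1170² + 115²) = 1180 Ω
∠Z = arctan(115/1170) = 5.63°
cos φ = cos(5.63°) = 0.995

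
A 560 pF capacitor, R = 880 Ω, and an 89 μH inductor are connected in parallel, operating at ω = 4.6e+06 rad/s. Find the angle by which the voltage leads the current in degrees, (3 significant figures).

X_L = ωL = 409 Ω
X_C = 1/(ωC) = 388 Ω
Parallel: admittances add. Y = 1/R + 1/(jωL) + jωC
Y = (0.00114 + j0.000133) S
|Y| = 0.00114 S → |Z| = 1/|Y| = 874 Ω, ∠Z = −∠Y = -6.70°

-6.70°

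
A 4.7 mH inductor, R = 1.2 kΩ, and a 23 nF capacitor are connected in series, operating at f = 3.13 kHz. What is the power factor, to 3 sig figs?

ω = 2πf = 19670 rad/s
X_L = ωL = 92.4 Ω
X_C = 1/(ωC) = 2210 Ω
Net reactance X = X_L − X_C = -2120 Ω
Z = 1200 − j2120 Ω
|Z| = √(1200² + 2120²) = 2430 Ω
∠Z = arctan(-2120/1200) = -60.5°
cos φ = cos(-60.5°) = 0.493

0.493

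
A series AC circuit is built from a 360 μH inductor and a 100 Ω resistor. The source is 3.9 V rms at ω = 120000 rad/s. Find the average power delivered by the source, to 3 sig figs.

128 mW

X_L = ωL = 43.2 Ω
Z = 100 + j43.2 Ω
|Z| = √(100² + 43.2²) = 109 Ω
∠Z = arctan(43.2/100) = 23.4°
I = V/|Z| = 35.8 mA
P = VI cos φ = 3.9 × 0.0358 × cos(23.4°) = 128 mW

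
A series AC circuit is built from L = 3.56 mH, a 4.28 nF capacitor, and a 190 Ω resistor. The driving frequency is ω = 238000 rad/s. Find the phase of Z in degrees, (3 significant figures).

-35.3°

X_L = ωL = 847 Ω
X_C = 1/(ωC) = 982 Ω
Net reactance X = X_L − X_C = -134 Ω
Z = 190 − j134 Ω
|Z| = √(190² + 134²) = 233 Ω
∠Z = arctan(-134/190) = -35.3°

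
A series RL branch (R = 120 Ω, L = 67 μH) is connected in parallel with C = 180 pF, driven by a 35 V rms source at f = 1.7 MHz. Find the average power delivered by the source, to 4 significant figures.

279.2 mW

ω = 2πf = 1.068e+07 rad/s
X_L = ωL = 715.7 Ω
X_C = 1/(ωC) = 520.1 Ω
Branch 1 (R+jX_L): Z₁ = 120.0 + j715.7 Ω, |Z₁| = 725.6 Ω
Branch 2 (−jX_C): Z₂ = −j520.1 Ω
Parallel: Z = Z₁Z₂/(Z₁+Z₂), |Z| = 1645 Ω, ∠Z = -67.98°
I = V/|Z| = 21.28 mA
P = VI cos φ = 35 × 0.02128 × cos(-67.98°) = 279.2 mW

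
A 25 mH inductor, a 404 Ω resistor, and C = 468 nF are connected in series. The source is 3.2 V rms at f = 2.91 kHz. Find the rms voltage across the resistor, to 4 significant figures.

ω = 2πf = 18280 rad/s
X_L = ωL = 457.1 Ω
X_C = 1/(ωC) = 116.9 Ω
Net reactance X = X_L − X_C = 340.2 Ω
Z = 404.0 + j340.2 Ω
|Z| = √(404.0² + 340.2²) = 528.2 Ω
I = V/|Z| = 6.059 mA
V_R = I·|Z_R| = 0.006059 × 404.0 = 2.448 V

2.448 V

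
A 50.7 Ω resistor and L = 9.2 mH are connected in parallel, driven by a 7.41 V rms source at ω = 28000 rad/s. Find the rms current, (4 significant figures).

X_L = ωL = 257.6 Ω
Parallel: admittances add. Y = 1/R + 1/(jωL)
Y = (0.01972 − j0.003882) S
|Y| = 0.02010 S → |Z| = 1/|Y| = 49.75 Ω, ∠Z = −∠Y = 11.13°
I = V/|Z| = 7.41/49.75 = 149.0 mA

149.0 mA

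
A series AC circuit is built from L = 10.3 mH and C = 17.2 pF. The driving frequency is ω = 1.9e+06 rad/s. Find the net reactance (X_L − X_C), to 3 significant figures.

X_L = ωL = 19600 Ω
X_C = 1/(ωC) = 30600 Ω
X = 19600 − 30600 = -11000 Ω

-11000 Ω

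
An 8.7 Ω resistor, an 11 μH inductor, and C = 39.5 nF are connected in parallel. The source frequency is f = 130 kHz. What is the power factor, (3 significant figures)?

0.824

ω = 2πf = 816800 rad/s
X_L = ωL = 8.98 Ω
X_C = 1/(ωC) = 31.0 Ω
Parallel: admittances add. Y = 1/R + 1/(jωL) + jωC
Y = (0.115 − j0.0790) S
|Y| = 0.139 S → |Z| = 1/|Y| = 7.17 Ω, ∠Z = −∠Y = 34.5°
cos φ = cos(34.5°) = 0.824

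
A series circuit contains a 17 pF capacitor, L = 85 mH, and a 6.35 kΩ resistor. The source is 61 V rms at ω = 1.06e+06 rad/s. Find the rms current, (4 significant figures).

X_L = ωL = 90100 Ω
X_C = 1/(ωC) = 55490 Ω
Net reactance X = X_L − X_C = 34610 Ω
Z = 6350 + j34610 Ω
|Z| = √(6350² + 34610²) = 35180 Ω
I = V/|Z| = 61/35180 = 1.734 mA

1.734 mA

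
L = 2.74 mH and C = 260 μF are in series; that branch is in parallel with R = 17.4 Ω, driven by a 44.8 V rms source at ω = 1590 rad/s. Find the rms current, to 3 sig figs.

X_L = ωL = 4.36 Ω
X_C = 1/(ωC) = 2.42 Ω
Branch 1: Z₁ = R = 17.4 Ω
Branch 2 (series LC): Z₂ = j(X_L − X_C) = j1.94 Ω
Parallel: Z = Z₁Z₂/(Z₁+Z₂), |Z| = 1.93 Ω, ∠Z = 83.6°
I = V/|Z| = 44.8/1.93 = 23.3 A

23.3 A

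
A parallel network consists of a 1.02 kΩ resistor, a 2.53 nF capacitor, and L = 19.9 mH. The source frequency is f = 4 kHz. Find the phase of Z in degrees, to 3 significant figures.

63.1°

ω = 2πf = 25130 rad/s
X_L = ωL = 500 Ω
X_C = 1/(ωC) = 15700 Ω
Parallel: admittances add. Y = 1/R + 1/(jωL) + jωC
Y = (0.000980 − j0.00194) S
|Y| = 0.00217 S → |Z| = 1/|Y| = 461 Ω, ∠Z = −∠Y = 63.1°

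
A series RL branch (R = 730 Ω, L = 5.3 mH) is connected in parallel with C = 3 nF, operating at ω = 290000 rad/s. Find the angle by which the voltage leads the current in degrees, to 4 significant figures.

-53.37°

X_L = ωL = 1537 Ω
X_C = 1/(ωC) = 1149 Ω
Branch 1 (R+jX_L): Z₁ = 730.0 + j1537 Ω, |Z₁| = 1702 Ω
Branch 2 (−jX_C): Z₂ = −j1149 Ω
Parallel: Z = Z₁Z₂/(Z₁+Z₂), |Z| = 2366 Ω, ∠Z = -53.37°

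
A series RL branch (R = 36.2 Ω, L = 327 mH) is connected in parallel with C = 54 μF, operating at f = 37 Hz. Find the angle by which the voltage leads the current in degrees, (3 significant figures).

-19.7°

ω = 2πf = 232.5 rad/s
X_L = ωL = 76.0 Ω
X_C = 1/(ωC) = 79.7 Ω
Branch 1 (R+jX_L): Z₁ = 36.2 + j76.0 Ω, |Z₁| = 84.2 Ω
Branch 2 (−jX_C): Z₂ = −j79.7 Ω
Parallel: Z = Z₁Z₂/(Z₁+Z₂), |Z| = 184 Ω, ∠Z = -19.7°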